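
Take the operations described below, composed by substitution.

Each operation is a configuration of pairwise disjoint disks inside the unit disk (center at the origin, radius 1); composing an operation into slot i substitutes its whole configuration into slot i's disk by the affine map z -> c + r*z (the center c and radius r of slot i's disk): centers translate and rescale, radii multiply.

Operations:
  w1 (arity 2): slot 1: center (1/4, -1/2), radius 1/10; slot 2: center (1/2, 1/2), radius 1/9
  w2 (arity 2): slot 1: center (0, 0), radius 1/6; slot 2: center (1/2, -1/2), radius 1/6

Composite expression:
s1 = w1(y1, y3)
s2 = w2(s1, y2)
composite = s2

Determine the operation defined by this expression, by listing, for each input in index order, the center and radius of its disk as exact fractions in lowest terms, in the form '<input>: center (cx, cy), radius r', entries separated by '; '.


y1: center (1/24, -1/12), radius 1/60; y2: center (1/2, -1/2), radius 1/6; y3: center (1/12, 1/12), radius 1/54

Affine substitution under w2: radii multiply and y-centers shift.
input y1: composing its 2 substitution steps yields center (1/24, -1/12), radius 1/60
input y3: composing its 2 substitution steps yields center (1/12, 1/12), radius 1/54
input y2: composing its 1 substitution step yields center (1/2, -1/2), radius 1/6


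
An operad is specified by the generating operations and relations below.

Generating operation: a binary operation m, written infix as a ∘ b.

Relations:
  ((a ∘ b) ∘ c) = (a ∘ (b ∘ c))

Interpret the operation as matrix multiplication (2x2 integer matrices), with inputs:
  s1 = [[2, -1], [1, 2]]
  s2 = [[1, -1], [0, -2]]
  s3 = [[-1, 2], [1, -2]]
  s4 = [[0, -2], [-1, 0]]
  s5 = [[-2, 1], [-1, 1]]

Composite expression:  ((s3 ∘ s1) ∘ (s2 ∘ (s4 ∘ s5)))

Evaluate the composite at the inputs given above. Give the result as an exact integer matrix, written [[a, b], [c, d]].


[[-20, 10], [20, -10]]

(s3 ∘ s1) = [[0, 5], [0, -5]]
(s4 ∘ s5) = [[2, -2], [2, -1]]
(s2 ∘ (s4 ∘ s5)) = [[0, -1], [-4, 2]]
((s3 ∘ s1) ∘ (s2 ∘ (s4 ∘ s5))) = [[-20, 10], [20, -10]]


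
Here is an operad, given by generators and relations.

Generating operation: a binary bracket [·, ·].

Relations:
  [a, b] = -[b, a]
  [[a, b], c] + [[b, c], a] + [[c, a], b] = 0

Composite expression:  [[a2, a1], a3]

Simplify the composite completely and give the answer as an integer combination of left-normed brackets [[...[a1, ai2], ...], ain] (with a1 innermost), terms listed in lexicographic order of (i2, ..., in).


-[[a1, a2], a3]

Left-normed coefficients sit on the a1-initial expansion words.
Composite bracket: [[a2, a1], a3]
Expanding via [a, b] = ab - ba: 4 signed words (2^2 = 4).
The a1-initial words carry the normal form:
  a1a2a3 (sign -1) contributes -[[a1, a2], a3]


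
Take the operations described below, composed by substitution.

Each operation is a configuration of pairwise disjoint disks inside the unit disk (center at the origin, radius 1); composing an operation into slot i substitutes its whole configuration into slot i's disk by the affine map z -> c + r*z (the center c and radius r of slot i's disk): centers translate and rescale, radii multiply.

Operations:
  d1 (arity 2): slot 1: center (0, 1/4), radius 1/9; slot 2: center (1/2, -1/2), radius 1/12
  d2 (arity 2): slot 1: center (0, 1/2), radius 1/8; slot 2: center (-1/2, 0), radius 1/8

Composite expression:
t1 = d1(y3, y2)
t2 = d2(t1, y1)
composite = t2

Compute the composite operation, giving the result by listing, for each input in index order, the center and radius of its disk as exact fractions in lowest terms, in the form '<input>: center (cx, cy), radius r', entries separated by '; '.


y1: center (-1/2, 0), radius 1/8; y2: center (1/16, 7/16), radius 1/96; y3: center (0, 17/32), radius 1/72

Only the slot chain above each y matters under d2; compose those maps.
tracing y3 down its 2-map path: center (0, 17/32), radius 1/72
tracing y2 down its 2-map path: center (1/16, 7/16), radius 1/96
tracing y1 down its 1-map path: center (-1/2, 0), radius 1/8


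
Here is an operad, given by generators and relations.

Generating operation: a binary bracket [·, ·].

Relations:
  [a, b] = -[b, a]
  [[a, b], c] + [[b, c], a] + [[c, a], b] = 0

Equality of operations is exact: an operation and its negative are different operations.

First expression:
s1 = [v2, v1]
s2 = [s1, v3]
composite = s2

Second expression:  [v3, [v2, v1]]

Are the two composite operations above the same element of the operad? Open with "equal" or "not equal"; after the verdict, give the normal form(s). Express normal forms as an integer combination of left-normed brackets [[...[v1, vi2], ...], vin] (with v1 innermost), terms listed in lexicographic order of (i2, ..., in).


not equal: they reduce to -[[v1, v2], v3] and [[v1, v2], v3]


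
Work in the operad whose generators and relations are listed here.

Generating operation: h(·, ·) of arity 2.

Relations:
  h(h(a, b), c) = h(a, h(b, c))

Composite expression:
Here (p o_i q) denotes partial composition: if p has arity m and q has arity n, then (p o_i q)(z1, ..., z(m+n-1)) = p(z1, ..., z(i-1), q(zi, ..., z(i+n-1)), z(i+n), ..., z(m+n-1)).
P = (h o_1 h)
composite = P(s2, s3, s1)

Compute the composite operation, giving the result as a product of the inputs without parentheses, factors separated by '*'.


The h-tree's shape is irrelevant; the s-reading-order decides.
h(s2, s3) unparenthesizes to s2 * s3
h(h(s2, s3), s1) unparenthesizes to s2 * s3 * s1

s2 * s3 * s1


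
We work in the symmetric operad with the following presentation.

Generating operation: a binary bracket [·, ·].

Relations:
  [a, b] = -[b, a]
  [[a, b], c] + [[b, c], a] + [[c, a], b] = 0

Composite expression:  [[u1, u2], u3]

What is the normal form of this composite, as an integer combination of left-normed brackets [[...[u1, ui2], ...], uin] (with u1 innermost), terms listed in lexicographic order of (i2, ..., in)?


[[u1, u2], u3]

Left-normed coefficients sit on the u1-initial expansion words.
Composite bracket: [[u1, u2], u3]
Applying ab - ba throughout gives 4 signed words (2^2 = 4).
The u1-initial words carry the normal form:
  the word u1u2u3 carries sign +1 and contributes +[[u1, u2], u3]


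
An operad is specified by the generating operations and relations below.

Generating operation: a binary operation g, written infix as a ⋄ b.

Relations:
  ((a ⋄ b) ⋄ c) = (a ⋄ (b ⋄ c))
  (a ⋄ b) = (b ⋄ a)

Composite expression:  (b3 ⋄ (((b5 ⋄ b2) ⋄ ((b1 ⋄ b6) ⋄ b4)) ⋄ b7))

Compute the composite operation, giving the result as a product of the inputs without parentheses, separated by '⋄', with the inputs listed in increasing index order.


b1 ⋄ b2 ⋄ b3 ⋄ b4 ⋄ b5 ⋄ b6 ⋄ b7

Any arrangement under g is one operation, so sort the b-inputs.
(b5 ⋄ b2) flattens to b5 ⋄ b2
(b1 ⋄ b6) flattens to b1 ⋄ b6
((b1 ⋄ b6) ⋄ b4) flattens to b1 ⋄ b6 ⋄ b4
((b5 ⋄ b2) ⋄ ((b1 ⋄ b6) ⋄ b4)) flattens to b5 ⋄ b2 ⋄ b1 ⋄ b6 ⋄ b4
(((b5 ⋄ b2) ⋄ ((b1 ⋄ b6) ⋄ b4)) ⋄ b7) flattens to b5 ⋄ b2 ⋄ b1 ⋄ b6 ⋄ b4 ⋄ b7
(b3 ⋄ (((b5 ⋄ b2) ⋄ ((b1 ⋄ b6) ⋄ b4)) ⋄ b7)) flattens to b3 ⋄ b5 ⋄ b2 ⋄ b1 ⋄ b6 ⋄ b4 ⋄ b7
sorting the factors by input index: b1 ⋄ b2 ⋄ b3 ⋄ b4 ⋄ b5 ⋄ b6 ⋄ b7


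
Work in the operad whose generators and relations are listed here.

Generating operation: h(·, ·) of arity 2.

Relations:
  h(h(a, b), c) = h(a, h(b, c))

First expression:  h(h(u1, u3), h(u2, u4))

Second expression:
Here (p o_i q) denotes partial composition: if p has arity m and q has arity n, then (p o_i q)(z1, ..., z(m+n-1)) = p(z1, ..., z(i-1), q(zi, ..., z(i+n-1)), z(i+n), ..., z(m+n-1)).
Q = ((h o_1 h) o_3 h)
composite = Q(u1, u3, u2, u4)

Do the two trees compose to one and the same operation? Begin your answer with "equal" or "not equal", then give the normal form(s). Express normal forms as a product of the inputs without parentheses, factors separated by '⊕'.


equal; both compose to u1 ⊕ u3 ⊕ u2 ⊕ u4

The first expression, normalized: u1 ⊕ u3 ⊕ u2 ⊕ u4
The second expression, normalized: u1 ⊕ u3 ⊕ u2 ⊕ u4
One common form — equal.


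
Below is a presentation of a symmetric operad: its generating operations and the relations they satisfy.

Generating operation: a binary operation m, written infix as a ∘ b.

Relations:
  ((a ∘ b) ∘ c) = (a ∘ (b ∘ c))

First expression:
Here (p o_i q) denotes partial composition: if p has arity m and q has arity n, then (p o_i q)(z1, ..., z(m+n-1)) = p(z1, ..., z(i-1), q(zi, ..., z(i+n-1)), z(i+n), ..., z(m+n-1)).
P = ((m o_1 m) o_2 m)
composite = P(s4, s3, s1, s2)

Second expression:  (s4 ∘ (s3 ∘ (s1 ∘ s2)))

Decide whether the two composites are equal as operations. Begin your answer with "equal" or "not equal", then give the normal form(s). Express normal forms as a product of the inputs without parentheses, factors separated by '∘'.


equal — both sides give s4 ∘ s3 ∘ s1 ∘ s2

Reducing the first expression gives s4 ∘ s3 ∘ s1 ∘ s2
Reducing the second expression gives s4 ∘ s3 ∘ s1 ∘ s2
The normal forms match — equal.


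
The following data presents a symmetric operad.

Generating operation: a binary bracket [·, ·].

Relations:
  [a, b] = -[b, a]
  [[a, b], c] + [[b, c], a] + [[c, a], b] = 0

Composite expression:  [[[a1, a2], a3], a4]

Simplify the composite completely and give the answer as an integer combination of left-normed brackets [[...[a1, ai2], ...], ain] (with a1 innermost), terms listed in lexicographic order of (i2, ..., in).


[[[a1, a2], a3], a4]

Left-normed coefficients sit on the a1-initial expansion words.
Composite bracket: [[[a1, a2], a3], a4]
Under [a, b] = ab - ba we get 8 signed associative words (2^3 = 8).
Only words starting with a1 matter:
  a1a2a3a4 (sign +1) contributes +[[[a1, a2], a3], a4]


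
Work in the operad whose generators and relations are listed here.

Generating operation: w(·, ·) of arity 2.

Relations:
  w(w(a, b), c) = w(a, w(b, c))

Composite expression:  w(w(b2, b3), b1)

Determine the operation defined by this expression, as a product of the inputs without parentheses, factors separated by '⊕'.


b2 ⊕ b3 ⊕ b1

Every regrouping of w is equal, so read the b-inputs in written order.
w(b2, b3) unparenthesizes to b2 ⊕ b3
w(w(b2, b3), b1) unparenthesizes to b2 ⊕ b3 ⊕ b1


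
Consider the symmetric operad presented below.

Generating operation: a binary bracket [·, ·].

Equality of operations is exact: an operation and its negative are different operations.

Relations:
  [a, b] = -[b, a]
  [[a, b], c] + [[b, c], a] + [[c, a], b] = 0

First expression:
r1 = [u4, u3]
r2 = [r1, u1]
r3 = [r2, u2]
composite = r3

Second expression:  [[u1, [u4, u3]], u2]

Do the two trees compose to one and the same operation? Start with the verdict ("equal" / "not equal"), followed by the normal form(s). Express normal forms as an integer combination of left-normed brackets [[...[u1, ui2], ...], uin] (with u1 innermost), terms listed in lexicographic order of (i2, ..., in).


not equal: they reduce to [[[u1, u3], u4], u2] - [[[u1, u4], u3], u2] and -[[[u1, u3], u4], u2] + [[[u1, u4], u3], u2]


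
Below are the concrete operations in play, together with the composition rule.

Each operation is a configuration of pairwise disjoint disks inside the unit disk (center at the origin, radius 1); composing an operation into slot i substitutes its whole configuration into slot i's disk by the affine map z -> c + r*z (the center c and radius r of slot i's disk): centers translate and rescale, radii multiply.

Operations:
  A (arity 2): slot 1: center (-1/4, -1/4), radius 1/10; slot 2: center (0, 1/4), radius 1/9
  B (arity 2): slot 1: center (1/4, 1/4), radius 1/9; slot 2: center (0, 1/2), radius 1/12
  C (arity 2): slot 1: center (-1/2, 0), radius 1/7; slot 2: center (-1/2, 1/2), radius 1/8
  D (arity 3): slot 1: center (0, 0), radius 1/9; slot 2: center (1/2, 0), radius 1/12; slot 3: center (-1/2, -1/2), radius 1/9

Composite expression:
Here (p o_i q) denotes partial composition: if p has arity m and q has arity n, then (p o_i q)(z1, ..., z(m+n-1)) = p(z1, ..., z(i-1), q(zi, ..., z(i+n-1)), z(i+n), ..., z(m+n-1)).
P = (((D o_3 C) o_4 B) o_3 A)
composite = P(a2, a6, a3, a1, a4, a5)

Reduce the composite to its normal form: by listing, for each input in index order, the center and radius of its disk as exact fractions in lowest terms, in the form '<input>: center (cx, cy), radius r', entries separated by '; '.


a1: center (-5/9, -125/252), radius 1/567; a2: center (0, 0), radius 1/9; a3: center (-47/84, -127/252), radius 1/630; a4: center (-53/96, -127/288), radius 1/648; a5: center (-5/9, -7/16), radius 1/864; a6: center (1/2, 0), radius 1/12

Below D, radii multiply path by path; the a-disk centers shift.
a2 passes through 1 substitution, ending at center (0, 0), radius 1/9
a6 passes through 1 substitution, ending at center (1/2, 0), radius 1/12
a3 passes through 3 substitutions, ending at center (-47/84, -127/252), radius 1/630
a1 passes through 3 substitutions, ending at center (-5/9, -125/252), radius 1/567
a4 passes through 3 substitutions, ending at center (-53/96, -127/288), radius 1/648
a5 passes through 3 substitutions, ending at center (-5/9, -7/16), radius 1/864


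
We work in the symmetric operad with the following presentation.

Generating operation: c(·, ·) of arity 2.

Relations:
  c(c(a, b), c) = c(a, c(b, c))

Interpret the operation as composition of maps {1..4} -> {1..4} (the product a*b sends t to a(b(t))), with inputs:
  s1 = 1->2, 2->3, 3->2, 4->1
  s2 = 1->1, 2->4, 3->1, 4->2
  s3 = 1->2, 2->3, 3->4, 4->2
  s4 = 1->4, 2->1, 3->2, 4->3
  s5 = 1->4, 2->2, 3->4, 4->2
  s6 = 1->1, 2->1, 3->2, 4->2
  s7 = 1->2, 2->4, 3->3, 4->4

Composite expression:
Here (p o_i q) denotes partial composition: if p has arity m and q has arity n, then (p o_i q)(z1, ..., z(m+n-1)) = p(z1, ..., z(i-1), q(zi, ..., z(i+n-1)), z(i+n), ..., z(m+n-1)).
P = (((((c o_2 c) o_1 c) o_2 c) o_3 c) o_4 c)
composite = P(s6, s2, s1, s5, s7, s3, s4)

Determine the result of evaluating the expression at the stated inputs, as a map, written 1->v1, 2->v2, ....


c(s5, s7) = 1->2, 2->2, 3->4, 4->2
c(s1, c(s5, s7)) = 1->3, 2->3, 3->1, 4->3
c(s2, c(s1, c(s5, s7))) = 1->1, 2->1, 3->1, 4->1
c(s6, c(s2, c(s1, c(s5, s7)))) = 1->1, 2->1, 3->1, 4->1
c(s3, s4) = 1->2, 2->2, 3->3, 4->4
c(c(s6, c(s2, c(s1, c(s5, s7)))), c(s3, s4)) = 1->1, 2->1, 3->1, 4->1

1->1, 2->1, 3->1, 4->1


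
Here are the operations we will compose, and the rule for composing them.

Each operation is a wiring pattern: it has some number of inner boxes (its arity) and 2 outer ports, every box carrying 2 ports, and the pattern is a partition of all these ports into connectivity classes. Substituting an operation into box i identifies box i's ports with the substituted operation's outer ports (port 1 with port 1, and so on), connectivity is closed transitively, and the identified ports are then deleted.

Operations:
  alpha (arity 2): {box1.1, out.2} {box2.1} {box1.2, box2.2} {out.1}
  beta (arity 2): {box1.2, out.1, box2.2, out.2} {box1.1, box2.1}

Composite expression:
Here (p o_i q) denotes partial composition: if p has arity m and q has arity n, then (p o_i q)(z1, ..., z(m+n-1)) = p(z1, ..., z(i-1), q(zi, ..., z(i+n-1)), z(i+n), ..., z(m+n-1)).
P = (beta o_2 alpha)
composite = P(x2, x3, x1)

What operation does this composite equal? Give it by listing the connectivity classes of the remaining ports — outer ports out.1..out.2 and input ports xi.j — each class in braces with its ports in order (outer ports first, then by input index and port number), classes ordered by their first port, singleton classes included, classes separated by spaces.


{out.1, out.2, x2.2, x3.1} {x1.1} {x1.2, x3.2} {x2.1}

After gluing at beta, chains via deleted ports link the x-ports.
composing alpha on (x3, x1), with out.j its own outer ports: {out.1} {out.2, x3.1} {x1.1} {x1.2, x3.2}
composing beta on (x2, x3, x1), with out.j its own outer ports: {out.1, out.2, x2.2, x3.1} {x1.1} {x1.2, x3.2} {x2.1}


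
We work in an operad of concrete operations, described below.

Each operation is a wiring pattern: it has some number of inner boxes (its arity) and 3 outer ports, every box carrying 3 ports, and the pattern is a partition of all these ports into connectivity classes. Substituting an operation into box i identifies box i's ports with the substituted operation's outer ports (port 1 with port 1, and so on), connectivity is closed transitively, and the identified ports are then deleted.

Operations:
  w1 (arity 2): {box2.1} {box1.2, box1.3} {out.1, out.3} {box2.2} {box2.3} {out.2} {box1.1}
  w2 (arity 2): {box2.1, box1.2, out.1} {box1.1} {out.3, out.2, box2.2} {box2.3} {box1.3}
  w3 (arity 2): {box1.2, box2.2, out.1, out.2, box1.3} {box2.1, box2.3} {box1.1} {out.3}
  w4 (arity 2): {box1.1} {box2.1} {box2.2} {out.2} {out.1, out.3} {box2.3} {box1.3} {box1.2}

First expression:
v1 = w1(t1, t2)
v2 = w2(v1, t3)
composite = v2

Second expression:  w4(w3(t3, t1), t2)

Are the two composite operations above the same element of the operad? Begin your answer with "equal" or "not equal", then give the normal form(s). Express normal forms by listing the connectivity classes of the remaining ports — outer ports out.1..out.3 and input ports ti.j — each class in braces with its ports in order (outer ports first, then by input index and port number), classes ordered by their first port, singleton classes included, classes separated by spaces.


not equal; the first gives {out.1, t3.1} {out.2, out.3, t3.2} {t1.1} {t1.2, t1.3} {t2.1} {t2.2} {t2.3} {t3.3} and the second {out.1, out.3} {out.2} {t1.1, t1.3} {t1.2, t3.2, t3.3} {t2.1} {t2.2} {t2.3} {t3.1}

The first expression, normalized: {out.1, t3.1} {out.2, out.3, t3.2} {t1.1} {t1.2, t1.3} {t2.1} {t2.2} {t2.3} {t3.3}
The second expression, normalized: {out.1, out.3} {out.2} {t1.1, t1.3} {t1.2, t3.2, t3.3} {t2.1} {t2.2} {t2.3} {t3.1}
They disagree, so not equal.


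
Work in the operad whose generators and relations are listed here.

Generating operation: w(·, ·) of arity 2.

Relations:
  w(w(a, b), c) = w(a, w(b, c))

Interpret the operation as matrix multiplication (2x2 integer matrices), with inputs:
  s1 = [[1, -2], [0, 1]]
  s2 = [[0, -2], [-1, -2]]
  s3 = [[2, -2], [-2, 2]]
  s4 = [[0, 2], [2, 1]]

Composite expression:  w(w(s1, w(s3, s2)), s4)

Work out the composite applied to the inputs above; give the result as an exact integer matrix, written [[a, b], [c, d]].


w(s3, s2) = [[2, 0], [-2, 0]]
w(s1, w(s3, s2)) = [[6, 0], [-2, 0]]
w(w(s1, w(s3, s2)), s4) = [[0, 12], [0, -4]]

[[0, 12], [0, -4]]


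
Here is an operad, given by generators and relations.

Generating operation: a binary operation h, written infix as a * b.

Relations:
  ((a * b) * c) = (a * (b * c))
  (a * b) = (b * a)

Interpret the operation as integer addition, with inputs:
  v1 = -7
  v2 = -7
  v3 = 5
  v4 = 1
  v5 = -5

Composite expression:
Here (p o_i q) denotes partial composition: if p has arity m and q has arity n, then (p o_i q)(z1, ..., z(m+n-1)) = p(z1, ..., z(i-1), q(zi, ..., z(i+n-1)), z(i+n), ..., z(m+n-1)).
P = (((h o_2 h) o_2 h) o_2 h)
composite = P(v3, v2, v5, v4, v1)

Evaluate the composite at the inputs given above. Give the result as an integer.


-13

(v2 * v5) = -12
((v2 * v5) * v4) = -11
(((v2 * v5) * v4) * v1) = -18
(v3 * (((v2 * v5) * v4) * v1)) = -13


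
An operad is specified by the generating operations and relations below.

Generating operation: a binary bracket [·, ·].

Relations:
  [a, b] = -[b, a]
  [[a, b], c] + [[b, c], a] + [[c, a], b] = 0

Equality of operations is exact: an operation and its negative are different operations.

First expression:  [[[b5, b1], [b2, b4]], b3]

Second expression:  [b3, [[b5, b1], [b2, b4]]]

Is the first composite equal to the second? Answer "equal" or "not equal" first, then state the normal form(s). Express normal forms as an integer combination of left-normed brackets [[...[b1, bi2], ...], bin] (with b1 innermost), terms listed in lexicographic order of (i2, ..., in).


The first composite normalizes to -[[[[b1, b5], b2], b4], b3] + [[[[b1, b5], b4], b2], b3]
The second composite normalizes to [[[[b1, b5], b2], b4], b3] - [[[[b1, b5], b4], b2], b3]
Distinct normal forms: not equal.

not equal: they reduce to -[[[[b1, b5], b2], b4], b3] + [[[[b1, b5], b4], b2], b3] and [[[[b1, b5], b2], b4], b3] - [[[[b1, b5], b4], b2], b3]


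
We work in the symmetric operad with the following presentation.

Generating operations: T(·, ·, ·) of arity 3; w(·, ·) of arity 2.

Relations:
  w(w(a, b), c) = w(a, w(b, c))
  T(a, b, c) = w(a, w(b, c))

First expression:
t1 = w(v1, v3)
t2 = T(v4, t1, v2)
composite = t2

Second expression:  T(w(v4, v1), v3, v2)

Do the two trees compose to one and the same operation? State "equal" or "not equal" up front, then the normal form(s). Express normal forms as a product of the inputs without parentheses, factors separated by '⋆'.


equal: each reduces to v4 ⋆ v1 ⋆ v3 ⋆ v2

The first composite normalizes to v4 ⋆ v1 ⋆ v3 ⋆ v2
The second composite normalizes to v4 ⋆ v1 ⋆ v3 ⋆ v2
The forms coincide; equal.


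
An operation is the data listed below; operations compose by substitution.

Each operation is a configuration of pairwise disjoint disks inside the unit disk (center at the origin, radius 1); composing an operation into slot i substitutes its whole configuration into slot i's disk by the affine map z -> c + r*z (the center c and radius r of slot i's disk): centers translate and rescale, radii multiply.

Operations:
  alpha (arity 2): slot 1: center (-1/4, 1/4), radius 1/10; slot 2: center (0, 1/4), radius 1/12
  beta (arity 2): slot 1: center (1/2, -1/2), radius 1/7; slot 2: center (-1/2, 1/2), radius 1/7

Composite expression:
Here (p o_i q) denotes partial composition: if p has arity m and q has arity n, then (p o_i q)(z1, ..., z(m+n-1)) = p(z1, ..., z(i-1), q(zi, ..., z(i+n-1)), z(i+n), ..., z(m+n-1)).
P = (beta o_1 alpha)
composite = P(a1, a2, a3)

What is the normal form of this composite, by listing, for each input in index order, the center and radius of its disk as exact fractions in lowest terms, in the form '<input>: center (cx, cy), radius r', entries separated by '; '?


Below beta, radii multiply path by path; the a-disk centers shift.
a1: after 2 affine steps, its disk has center (13/28, -13/28), radius 1/70
a2: after 2 affine steps, its disk has center (1/2, -13/28), radius 1/84
a3: after 1 affine step, its disk has center (-1/2, 1/2), radius 1/7

a1: center (13/28, -13/28), radius 1/70; a2: center (1/2, -13/28), radius 1/84; a3: center (-1/2, 1/2), radius 1/7


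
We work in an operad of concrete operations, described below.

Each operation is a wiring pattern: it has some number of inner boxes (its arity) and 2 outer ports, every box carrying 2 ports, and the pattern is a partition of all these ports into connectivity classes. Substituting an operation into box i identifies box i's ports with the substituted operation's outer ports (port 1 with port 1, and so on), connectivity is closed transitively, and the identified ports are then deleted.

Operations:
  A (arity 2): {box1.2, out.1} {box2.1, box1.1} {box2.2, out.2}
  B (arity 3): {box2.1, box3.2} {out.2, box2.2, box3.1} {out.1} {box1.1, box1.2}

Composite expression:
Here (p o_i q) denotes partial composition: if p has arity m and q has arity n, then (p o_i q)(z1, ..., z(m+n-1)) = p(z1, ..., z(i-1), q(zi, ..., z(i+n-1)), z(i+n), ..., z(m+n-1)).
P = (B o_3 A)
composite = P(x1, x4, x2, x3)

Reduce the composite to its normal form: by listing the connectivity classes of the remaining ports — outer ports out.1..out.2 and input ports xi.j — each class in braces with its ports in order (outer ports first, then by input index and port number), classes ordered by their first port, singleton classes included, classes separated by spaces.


{out.1} {out.2, x2.2, x4.2} {x1.1, x1.2} {x2.1, x3.1} {x3.2, x4.1}


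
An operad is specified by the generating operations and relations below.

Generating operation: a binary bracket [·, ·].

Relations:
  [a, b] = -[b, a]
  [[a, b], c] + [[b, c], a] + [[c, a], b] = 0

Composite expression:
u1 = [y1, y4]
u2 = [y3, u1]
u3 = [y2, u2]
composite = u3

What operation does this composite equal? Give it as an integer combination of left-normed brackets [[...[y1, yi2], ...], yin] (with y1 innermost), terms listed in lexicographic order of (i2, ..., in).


[[[y1, y4], y3], y2]

Skip Jacobi rewriting: expand, keep y1-initial words, read off terms.
Composite bracket: [y2, [y3, [y1, y4]]]
Expanding via [a, b] = ab - ba: 8 signed words (2^3 = 8).
Only words starting with y1 matter:
  y1y4y3y2 (sign +1) contributes +[[[y1, y4], y3], y2]


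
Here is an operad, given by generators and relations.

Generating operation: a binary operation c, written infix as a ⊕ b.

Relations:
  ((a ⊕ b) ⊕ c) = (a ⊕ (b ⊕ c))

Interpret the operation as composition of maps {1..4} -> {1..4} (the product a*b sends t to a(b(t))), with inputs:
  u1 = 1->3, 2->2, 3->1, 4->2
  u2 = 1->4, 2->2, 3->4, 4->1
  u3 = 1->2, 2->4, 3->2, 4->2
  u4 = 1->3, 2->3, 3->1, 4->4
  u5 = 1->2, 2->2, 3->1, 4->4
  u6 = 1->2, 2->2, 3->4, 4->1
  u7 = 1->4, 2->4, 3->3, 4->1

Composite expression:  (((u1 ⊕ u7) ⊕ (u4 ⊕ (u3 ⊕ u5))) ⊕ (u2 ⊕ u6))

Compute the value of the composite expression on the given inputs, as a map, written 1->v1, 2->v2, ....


(u1 ⊕ u7) = 1->2, 2->2, 3->1, 4->3
(u3 ⊕ u5) = 1->4, 2->4, 3->2, 4->2
(u4 ⊕ (u3 ⊕ u5)) = 1->4, 2->4, 3->3, 4->3
((u1 ⊕ u7) ⊕ (u4 ⊕ (u3 ⊕ u5))) = 1->3, 2->3, 3->1, 4->1
(u2 ⊕ u6) = 1->2, 2->2, 3->1, 4->4
(((u1 ⊕ u7) ⊕ (u4 ⊕ (u3 ⊕ u5))) ⊕ (u2 ⊕ u6)) = 1->3, 2->3, 3->3, 4->1

1->3, 2->3, 3->3, 4->1


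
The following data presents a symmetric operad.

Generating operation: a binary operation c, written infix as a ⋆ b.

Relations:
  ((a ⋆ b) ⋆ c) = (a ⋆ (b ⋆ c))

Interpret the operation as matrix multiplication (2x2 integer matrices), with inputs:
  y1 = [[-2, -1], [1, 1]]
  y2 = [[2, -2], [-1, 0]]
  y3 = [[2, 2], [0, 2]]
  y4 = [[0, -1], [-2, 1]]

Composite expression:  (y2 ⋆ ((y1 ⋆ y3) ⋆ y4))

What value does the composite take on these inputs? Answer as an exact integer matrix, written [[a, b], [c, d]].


[[40, -8], [-12, 2]]

(y1 ⋆ y3) = [[-4, -6], [2, 4]]
((y1 ⋆ y3) ⋆ y4) = [[12, -2], [-8, 2]]
(y2 ⋆ ((y1 ⋆ y3) ⋆ y4)) = [[40, -8], [-12, 2]]


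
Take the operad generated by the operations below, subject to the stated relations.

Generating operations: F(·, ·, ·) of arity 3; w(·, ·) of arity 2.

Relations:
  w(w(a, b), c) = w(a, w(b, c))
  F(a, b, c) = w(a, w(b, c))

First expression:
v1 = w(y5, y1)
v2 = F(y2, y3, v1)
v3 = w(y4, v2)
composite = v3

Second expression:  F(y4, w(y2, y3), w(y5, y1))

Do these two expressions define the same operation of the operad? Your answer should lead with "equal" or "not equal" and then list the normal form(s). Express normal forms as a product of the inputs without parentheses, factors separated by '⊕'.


equal — both sides give y4 ⊕ y2 ⊕ y3 ⊕ y5 ⊕ y1

The first expression, normalized: y4 ⊕ y2 ⊕ y3 ⊕ y5 ⊕ y1
The second expression, normalized: y4 ⊕ y2 ⊕ y3 ⊕ y5 ⊕ y1
Both agree, so they are equal.


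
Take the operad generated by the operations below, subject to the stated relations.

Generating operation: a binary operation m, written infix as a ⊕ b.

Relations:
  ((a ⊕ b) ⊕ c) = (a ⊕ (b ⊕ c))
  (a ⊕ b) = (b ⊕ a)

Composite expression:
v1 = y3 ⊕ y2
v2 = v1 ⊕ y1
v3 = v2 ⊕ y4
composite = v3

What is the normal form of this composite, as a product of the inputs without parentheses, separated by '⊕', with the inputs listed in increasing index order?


y1 ⊕ y2 ⊕ y3 ⊕ y4

Reordering under m is free, so list the y-inputs canonically.
(y3 ⊕ y2) linearizes to y3 ⊕ y2
((y3 ⊕ y2) ⊕ y1) linearizes to y3 ⊕ y2 ⊕ y1
(((y3 ⊕ y2) ⊕ y1) ⊕ y4) linearizes to y3 ⊕ y2 ⊕ y1 ⊕ y4
reordering the factors by index: y1 ⊕ y2 ⊕ y3 ⊕ y4


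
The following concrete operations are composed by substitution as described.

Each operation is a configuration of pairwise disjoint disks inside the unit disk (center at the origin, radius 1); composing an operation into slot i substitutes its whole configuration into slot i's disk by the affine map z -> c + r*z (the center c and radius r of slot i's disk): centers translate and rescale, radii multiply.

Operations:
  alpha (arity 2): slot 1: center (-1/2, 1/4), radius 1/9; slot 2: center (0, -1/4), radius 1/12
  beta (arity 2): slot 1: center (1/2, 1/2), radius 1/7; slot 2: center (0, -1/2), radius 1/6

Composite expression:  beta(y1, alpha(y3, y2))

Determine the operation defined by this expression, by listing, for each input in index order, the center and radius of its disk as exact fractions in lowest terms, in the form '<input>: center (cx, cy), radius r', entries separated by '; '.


y1: center (1/2, 1/2), radius 1/7; y2: center (0, -13/24), radius 1/72; y3: center (-1/12, -11/24), radius 1/54

Each y-disk chains the slot maps above it in beta; radii multiply.
for y1, the 1-step affine chain lands on center (1/2, 1/2), radius 1/7
for y3, the 2-step affine chain lands on center (-1/12, -11/24), radius 1/54
for y2, the 2-step affine chain lands on center (0, -13/24), radius 1/72


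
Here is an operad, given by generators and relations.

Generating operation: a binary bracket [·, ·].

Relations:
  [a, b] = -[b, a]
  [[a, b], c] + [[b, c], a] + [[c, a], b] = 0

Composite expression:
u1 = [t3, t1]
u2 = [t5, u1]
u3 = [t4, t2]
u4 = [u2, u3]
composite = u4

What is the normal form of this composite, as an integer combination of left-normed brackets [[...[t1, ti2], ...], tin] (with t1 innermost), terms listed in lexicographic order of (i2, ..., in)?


-[[[[t1, t3], t5], t2], t4] + [[[[t1, t3], t5], t4], t2]

Left-normed coefficients sit on the t1-initial expansion words.
Composite bracket: [[t5, [t3, t1]], [t4, t2]]
Full expansion: 16 signed words from ab - ba (2^4 = 16).
Only words starting with t1 matter:
  t1t3t5t2t4 (sign -1) contributes -[[[[t1, t3], t5], t2], t4]
  t1t3t5t4t2 (sign +1) contributes +[[[[t1, t3], t5], t4], t2]


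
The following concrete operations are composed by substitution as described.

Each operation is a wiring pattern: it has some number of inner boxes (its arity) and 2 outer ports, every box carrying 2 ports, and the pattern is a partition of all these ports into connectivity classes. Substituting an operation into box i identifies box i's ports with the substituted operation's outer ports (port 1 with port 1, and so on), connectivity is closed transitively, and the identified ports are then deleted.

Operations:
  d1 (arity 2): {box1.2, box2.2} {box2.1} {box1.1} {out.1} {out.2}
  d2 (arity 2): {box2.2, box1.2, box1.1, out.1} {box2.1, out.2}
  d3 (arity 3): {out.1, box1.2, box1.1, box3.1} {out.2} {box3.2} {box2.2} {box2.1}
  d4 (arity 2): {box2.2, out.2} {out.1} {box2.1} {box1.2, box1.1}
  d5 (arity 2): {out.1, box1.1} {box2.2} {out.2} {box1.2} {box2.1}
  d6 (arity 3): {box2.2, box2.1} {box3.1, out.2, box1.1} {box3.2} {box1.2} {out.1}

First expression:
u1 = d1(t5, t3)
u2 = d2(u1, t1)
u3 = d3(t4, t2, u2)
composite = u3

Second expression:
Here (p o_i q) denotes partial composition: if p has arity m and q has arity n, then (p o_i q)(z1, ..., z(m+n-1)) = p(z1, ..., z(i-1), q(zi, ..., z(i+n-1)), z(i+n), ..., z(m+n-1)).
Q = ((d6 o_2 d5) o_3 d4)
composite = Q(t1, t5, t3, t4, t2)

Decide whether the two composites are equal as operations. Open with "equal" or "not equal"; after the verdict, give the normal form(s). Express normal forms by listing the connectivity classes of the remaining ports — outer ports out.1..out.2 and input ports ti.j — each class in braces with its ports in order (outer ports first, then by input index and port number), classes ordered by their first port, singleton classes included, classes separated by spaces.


Reducing the first expression gives {out.1, t1.2, t4.1, t4.2} {out.2} {t1.1} {t2.1} {t2.2} {t3.1} {t3.2, t5.2} {t5.1}
Reducing the second expression gives {out.1} {out.2, t1.1, t2.1} {t1.2} {t2.2} {t3.1, t3.2} {t4.1} {t4.2} {t5.1} {t5.2}
Distinct normal forms: not equal.

not equal — first {out.1, t1.2, t4.1, t4.2} {out.2} {t1.1} {t2.1} {t2.2} {t3.1} {t3.2, t5.2} {t5.1}, second {out.1} {out.2, t1.1, t2.1} {t1.2} {t2.2} {t3.1, t3.2} {t4.1} {t4.2} {t5.1} {t5.2}


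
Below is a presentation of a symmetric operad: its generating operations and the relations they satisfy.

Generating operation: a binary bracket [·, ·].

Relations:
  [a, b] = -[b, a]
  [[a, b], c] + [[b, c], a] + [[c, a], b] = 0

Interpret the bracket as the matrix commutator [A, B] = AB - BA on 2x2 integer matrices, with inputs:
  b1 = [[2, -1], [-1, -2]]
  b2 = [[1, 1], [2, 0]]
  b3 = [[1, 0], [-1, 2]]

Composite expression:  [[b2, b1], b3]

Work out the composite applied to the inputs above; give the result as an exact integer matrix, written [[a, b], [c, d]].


[[5, -5], [-7, -5]]


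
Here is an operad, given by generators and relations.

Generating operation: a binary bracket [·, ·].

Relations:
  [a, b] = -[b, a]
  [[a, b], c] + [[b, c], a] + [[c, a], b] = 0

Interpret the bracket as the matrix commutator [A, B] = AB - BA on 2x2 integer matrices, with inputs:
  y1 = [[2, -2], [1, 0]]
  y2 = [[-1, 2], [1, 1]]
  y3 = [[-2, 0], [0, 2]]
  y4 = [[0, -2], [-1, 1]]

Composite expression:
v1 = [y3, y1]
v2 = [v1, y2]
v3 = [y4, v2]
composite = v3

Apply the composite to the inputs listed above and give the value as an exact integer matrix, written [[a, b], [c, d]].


[[32, -16], [-8, -32]]

[y3, y1] = [[0, 8], [4, 0]]
[[y3, y1], y2] = [[0, 16], [-8, 0]]
[y4, [[y3, y1], y2]] = [[32, -16], [-8, -32]]


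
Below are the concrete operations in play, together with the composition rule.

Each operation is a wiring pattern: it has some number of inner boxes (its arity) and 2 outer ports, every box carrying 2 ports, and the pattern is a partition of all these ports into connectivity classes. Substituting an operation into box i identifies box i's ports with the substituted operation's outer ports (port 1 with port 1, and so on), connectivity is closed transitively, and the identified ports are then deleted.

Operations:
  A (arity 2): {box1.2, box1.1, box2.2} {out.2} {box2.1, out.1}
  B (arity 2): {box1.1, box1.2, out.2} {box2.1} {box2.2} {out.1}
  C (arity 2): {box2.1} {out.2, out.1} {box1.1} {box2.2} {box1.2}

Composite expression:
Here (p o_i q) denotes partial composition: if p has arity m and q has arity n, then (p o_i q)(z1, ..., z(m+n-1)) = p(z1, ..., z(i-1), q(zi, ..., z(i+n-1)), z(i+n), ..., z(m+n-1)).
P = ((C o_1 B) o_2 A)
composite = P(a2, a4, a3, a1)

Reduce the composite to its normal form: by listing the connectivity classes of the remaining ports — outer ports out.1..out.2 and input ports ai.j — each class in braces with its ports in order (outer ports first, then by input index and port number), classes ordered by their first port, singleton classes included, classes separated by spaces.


{out.1, out.2} {a1.1} {a1.2} {a2.1, a2.2} {a3.1} {a3.2, a4.1, a4.2}


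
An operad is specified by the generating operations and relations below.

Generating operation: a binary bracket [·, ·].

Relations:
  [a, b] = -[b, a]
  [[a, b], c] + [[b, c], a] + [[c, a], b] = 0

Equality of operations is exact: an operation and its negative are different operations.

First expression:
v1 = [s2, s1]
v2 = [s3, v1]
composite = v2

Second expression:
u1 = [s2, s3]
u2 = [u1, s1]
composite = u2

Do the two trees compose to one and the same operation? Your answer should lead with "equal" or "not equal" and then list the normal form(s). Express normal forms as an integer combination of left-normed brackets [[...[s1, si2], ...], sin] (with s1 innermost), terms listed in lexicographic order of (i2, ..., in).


not equal; the first gives [[s1, s2], s3] and the second -[[s1, s2], s3] + [[s1, s3], s2]

In normal form, the first expression is [[s1, s2], s3]
In normal form, the second expression is -[[s1, s2], s3] + [[s1, s3], s2]
They disagree, so not equal.


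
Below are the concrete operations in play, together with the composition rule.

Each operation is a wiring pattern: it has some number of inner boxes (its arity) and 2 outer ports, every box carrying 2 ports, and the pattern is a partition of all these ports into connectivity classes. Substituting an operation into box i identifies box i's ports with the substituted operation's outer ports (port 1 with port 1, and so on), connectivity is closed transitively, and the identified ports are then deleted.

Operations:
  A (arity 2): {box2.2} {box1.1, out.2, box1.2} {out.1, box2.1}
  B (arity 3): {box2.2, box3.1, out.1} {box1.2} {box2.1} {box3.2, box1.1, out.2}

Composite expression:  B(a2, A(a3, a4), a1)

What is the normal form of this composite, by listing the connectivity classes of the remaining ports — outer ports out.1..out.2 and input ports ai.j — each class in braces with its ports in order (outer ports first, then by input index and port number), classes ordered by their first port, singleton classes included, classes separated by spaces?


{out.1, a1.1, a3.1, a3.2} {out.2, a1.2, a2.1} {a2.2} {a4.1} {a4.2}


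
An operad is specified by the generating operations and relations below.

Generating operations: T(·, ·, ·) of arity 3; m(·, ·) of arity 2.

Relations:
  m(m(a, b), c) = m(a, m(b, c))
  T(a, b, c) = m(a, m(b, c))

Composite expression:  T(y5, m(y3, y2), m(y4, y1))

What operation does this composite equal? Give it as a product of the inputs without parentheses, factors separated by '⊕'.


y5 ⊕ y3 ⊕ y2 ⊕ y4 ⊕ y1


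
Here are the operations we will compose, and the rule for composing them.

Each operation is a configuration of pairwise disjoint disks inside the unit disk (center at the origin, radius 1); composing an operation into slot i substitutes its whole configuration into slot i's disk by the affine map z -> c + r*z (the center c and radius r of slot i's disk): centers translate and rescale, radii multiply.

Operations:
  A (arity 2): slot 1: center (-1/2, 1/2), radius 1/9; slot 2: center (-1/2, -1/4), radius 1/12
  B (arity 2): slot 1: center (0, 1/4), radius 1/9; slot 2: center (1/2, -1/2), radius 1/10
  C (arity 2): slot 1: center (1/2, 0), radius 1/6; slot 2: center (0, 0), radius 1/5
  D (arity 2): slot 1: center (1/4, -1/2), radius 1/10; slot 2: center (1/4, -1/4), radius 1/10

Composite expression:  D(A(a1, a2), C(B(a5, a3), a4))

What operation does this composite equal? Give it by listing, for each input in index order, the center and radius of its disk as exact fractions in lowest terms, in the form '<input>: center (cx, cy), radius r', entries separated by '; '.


a1: center (1/5, -9/20), radius 1/90; a2: center (1/5, -21/40), radius 1/120; a3: center (37/120, -31/120), radius 1/600; a4: center (1/4, -1/4), radius 1/50; a5: center (3/10, -59/240), radius 1/540


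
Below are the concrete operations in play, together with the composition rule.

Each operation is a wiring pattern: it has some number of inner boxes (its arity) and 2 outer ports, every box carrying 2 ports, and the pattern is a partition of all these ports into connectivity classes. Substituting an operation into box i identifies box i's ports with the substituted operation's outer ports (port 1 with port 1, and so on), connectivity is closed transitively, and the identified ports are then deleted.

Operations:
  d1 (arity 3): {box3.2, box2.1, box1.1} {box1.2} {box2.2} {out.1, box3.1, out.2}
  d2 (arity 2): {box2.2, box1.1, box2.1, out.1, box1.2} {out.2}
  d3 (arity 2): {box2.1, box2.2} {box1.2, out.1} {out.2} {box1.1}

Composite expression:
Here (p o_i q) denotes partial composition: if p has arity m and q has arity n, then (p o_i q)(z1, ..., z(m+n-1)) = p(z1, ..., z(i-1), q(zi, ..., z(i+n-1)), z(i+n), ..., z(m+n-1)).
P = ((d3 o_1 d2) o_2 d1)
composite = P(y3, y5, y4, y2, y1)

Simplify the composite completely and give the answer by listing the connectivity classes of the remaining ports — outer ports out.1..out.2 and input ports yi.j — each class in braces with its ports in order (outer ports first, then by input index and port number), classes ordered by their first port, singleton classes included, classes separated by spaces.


After gluing at d3, chains via deleted ports link the y-ports.
stage d1: inputs (y5, y4, y2), connectivity {out.1, out.2, y2.1} {y2.2, y4.1, y5.1} {y4.2} {y5.2}, out.j its boundary
stage d2: inputs (y3, y5, y4, y2), connectivity {out.1, y2.1, y3.1, y3.2} {out.2} {y2.2, y4.1, y5.1} {y4.2} {y5.2}, out.j its boundary
stage d3: inputs (y3, y5, y4, y2, y1), connectivity {out.1} {out.2} {y1.1, y1.2} {y2.1, y3.1, y3.2} {y2.2, y4.1, y5.1} {y4.2} {y5.2}, out.j its boundary

{out.1} {out.2} {y1.1, y1.2} {y2.1, y3.1, y3.2} {y2.2, y4.1, y5.1} {y4.2} {y5.2}
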